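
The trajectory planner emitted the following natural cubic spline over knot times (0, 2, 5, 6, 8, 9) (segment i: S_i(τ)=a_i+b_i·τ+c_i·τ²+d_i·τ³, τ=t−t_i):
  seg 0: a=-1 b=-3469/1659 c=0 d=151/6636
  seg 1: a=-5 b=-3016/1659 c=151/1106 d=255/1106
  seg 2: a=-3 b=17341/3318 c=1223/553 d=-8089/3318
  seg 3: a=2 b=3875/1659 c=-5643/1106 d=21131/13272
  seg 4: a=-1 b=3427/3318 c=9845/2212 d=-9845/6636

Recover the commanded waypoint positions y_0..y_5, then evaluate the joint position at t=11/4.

y_0=-1 y_1=-5 y_2=-3 y_3=2 y_4=-1 y_5=3
S(11/4) = -438111/70784

y_0 = S_0(0) = a_0 = -1
y_1 = S_1(0) = a_1 = -5
y_2 = S_2(0) = a_2 = -3
y_3 = S_3(0) = a_3 = 2
y_4 = S_4(0) = a_4 = -1
y_5 = S_4(1) = 3
t_q=11/4 is in segment 1 (τ=3/4); S_1(τ)=-438111/70784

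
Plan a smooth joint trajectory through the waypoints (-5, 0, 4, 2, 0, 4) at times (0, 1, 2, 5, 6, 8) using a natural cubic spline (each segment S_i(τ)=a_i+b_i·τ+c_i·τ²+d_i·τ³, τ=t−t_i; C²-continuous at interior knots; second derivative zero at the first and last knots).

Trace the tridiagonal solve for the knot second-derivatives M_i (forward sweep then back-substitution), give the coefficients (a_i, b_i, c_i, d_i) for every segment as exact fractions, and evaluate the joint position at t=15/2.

Δ: Δ0=5, Δ1=4, Δ2=-2/3, Δ3=-2, Δ4=2
row 1: diag=4, rhs=-6; c'=1/4, d'=-3/2
row 2: denom=8−1·1/4=31/4; d'=(-28−1·-3/2)/(31/4)=-106/31
row 3: denom=8−3·12/31=212/31; d'=(-8−3·-106/31)/(212/31)=35/106
row 4: denom=6−1·31/212=1241/212; d'=(24−1·35/106)/(1241/212)=5018/1241
back: M4=5018/1241
back: M3=35/106−31/212·5018/1241=-324/1241
back: M2=-106/31−12/31·-324/1241=-4118/1241
back: M1=-3/2−1/4·-4118/1241=-832/1241
M: M0=0, M1=-832/1241, M2=-4118/1241, M3=-324/1241, M4=5018/1241, M5=0
seg 0: a=-5, c=M0/2=0, d=(M1−M0)/(6·1)=-416/3723, b=Δ0−h0·(2M0+M1)/6=19031/3723
seg 1: a=0, c=M1/2=-416/1241, d=(M2−M1)/(6·1)=-1643/3723, b=Δ1−h1·(2M1+M2)/6=17783/3723
seg 2: a=4, c=M2/2=-2059/1241, d=(M3−M2)/(6·3)=1897/11169, b=Δ2−h2·(2M2+M3)/6=10358/3723
seg 3: a=2, c=M3/2=-162/1241, d=(M4−M3)/(6·1)=2671/3723, b=Δ3−h3·(2M3+M4)/6=-9631/3723
seg 4: a=0, c=M4/2=2509/1241, d=(M5−M4)/(6·2)=-2509/7446, b=Δ4−h4·(2M4+M5)/6=-2590/3723
t_q=15/2 → seg 4, τ=3/2; S=0+-2590/3723·τ+2509/1241·τ²+-2509/7446·τ³=47023/19856

  seg 0: a=-5 b=19031/3723 c=0 d=-416/3723
  seg 1: a=0 b=17783/3723 c=-416/1241 d=-1643/3723
  seg 2: a=4 b=10358/3723 c=-2059/1241 d=1897/11169
  seg 3: a=2 b=-9631/3723 c=-162/1241 d=2671/3723
  seg 4: a=0 b=-2590/3723 c=2509/1241 d=-2509/7446
S(15/2) = 47023/19856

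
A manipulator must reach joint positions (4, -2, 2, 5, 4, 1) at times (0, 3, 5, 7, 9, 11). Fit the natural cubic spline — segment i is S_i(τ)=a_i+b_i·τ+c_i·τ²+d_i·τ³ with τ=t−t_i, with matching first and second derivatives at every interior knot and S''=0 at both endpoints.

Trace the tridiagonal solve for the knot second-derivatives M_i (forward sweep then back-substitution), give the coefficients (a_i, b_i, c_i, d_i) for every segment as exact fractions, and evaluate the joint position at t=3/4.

Δ: Δ0=-2, Δ1=2, Δ2=3/2, Δ3=-1/2, Δ4=-3/2
row 1: diag=10, rhs=24; c'=1/5, d'=12/5
row 2: denom=8−2·1/5=38/5; d'=(-3−2·12/5)/(38/5)=-39/38
row 3: denom=8−2·5/19=142/19; d'=(-12−2·-39/38)/(142/19)=-189/142
row 4: denom=8−2·19/71=530/71; d'=(-6−2·-189/142)/(530/71)=-237/530
back: M4=-237/530
back: M3=-189/142−19/71·-237/530=-321/265
back: M2=-39/38−5/19·-321/265=-75/106
back: M1=12/5−1/5·-75/106=1347/530
M: M0=0, M1=1347/530, M2=-75/106, M3=-321/265, M4=-237/530, M5=0
seg 0: a=4, c=M0/2=0, d=(M1−M0)/(6·3)=449/3180, b=Δ0−h0·(2M0+M1)/6=-3467/1060
seg 1: a=-2, c=M1/2=1347/1060, d=(M2−M1)/(6·2)=-287/1060, b=Δ1−h1·(2M1+M2)/6=287/530
seg 2: a=2, c=M2/2=-75/212, d=(M3−M2)/(6·2)=-89/2120, b=Δ2−h2·(2M2+M3)/6=1259/530
seg 3: a=5, c=M3/2=-321/530, d=(M4−M3)/(6·2)=27/424, b=Δ3−h3·(2M3+M4)/6=121/265
seg 4: a=4, c=M4/2=-237/1060, d=(M5−M4)/(6·2)=79/2120, b=Δ4−h4·(2M4+M5)/6=-637/530
t_q=3/4 → seg 0, τ=3/4; S=4+-3467/1060·τ+0·τ²+449/3180·τ³=21797/13568

  seg 0: a=4 b=-3467/1060 c=0 d=449/3180
  seg 1: a=-2 b=287/530 c=1347/1060 d=-287/1060
  seg 2: a=2 b=1259/530 c=-75/212 d=-89/2120
  seg 3: a=5 b=121/265 c=-321/530 d=27/424
  seg 4: a=4 b=-637/530 c=-237/1060 d=79/2120
S(3/4) = 21797/13568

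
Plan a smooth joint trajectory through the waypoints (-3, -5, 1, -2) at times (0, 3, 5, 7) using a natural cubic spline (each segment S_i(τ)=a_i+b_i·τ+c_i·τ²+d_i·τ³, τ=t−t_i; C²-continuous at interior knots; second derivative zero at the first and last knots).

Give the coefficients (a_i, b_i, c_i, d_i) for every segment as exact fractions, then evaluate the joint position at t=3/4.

Δ: Δ0=-2/3, Δ1=3, Δ2=-3/2
row 1: diag=10, rhs=22; c'=1/5, d'=11/5
row 2: denom=8−2·1/5=38/5; d'=(-27−2·11/5)/(38/5)=-157/38
back: M2=-157/38
back: M1=11/5−1/5·-157/38=115/38
M: M0=0, M1=115/38, M2=-157/38, M3=0
seg 0: a=-3, c=M0/2=0, d=(M1−M0)/(6·3)=115/684, b=Δ0−h0·(2M0+M1)/6=-497/228
seg 1: a=-5, c=M1/2=115/76, d=(M2−M1)/(6·2)=-34/57, b=Δ1−h1·(2M1+M2)/6=269/114
seg 2: a=1, c=M2/2=-157/76, d=(M3−M2)/(6·2)=157/456, b=Δ2−h2·(2M2+M3)/6=143/114
t_q=3/4 → seg 0, τ=3/4; S=-3+-497/228·τ+0·τ²+115/684·τ³=-22199/4864

  seg 0: a=-3 b=-497/228 c=0 d=115/684
  seg 1: a=-5 b=269/114 c=115/76 d=-34/57
  seg 2: a=1 b=143/114 c=-157/76 d=157/456
S(3/4) = -22199/4864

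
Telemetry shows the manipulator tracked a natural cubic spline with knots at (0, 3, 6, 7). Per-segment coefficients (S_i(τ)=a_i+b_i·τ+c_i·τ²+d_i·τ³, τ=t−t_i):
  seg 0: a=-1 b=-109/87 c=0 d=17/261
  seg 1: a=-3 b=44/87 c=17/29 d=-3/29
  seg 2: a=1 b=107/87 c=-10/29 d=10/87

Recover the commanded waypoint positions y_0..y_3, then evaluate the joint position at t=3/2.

y_0=-1 y_1=-3 y_2=1 y_3=2
S(3/2) = -617/232

y_0 = S_0(0) = a_0 = -1
y_1 = S_1(0) = a_1 = -3
y_2 = S_2(0) = a_2 = 1
y_3 = S_2(1) = 2
t_q=3/2 is in segment 0 (τ=3/2); S_0(τ)=-617/232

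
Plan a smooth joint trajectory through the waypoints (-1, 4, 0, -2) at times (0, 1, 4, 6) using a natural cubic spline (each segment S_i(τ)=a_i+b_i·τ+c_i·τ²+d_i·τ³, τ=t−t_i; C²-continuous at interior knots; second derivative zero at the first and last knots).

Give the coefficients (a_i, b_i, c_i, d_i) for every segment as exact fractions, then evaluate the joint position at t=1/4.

Δ: Δ0=5, Δ1=-4/3, Δ2=-1
row 1: diag=8, rhs=-38; c'=3/8, d'=-19/4
row 2: denom=10−3·3/8=71/8; d'=(2−3·-19/4)/(71/8)=130/71
back: M2=130/71
back: M1=-19/4−3/8·130/71=-386/71
M: M0=0, M1=-386/71, M2=130/71, M3=0
seg 0: a=-1, c=M0/2=0, d=(M1−M0)/(6·1)=-193/213, b=Δ0−h0·(2M0+M1)/6=1258/213
seg 1: a=4, c=M1/2=-193/71, d=(M2−M1)/(6·3)=86/213, b=Δ1−h1·(2M1+M2)/6=679/213
seg 2: a=0, c=M2/2=65/71, d=(M3−M2)/(6·2)=-65/426, b=Δ2−h2·(2M2+M3)/6=-473/213
t_q=1/4 → seg 0, τ=1/4; S=-1+1258/213·τ+0·τ²+-193/213·τ³=2101/4544

  seg 0: a=-1 b=1258/213 c=0 d=-193/213
  seg 1: a=4 b=679/213 c=-193/71 d=86/213
  seg 2: a=0 b=-473/213 c=65/71 d=-65/426
S(1/4) = 2101/4544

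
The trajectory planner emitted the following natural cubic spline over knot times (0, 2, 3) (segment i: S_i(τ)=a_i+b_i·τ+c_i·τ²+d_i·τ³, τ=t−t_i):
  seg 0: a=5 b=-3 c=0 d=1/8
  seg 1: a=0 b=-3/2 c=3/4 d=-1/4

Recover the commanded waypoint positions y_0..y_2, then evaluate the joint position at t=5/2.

y_0=5 y_1=0 y_2=-1
S(5/2) = -19/32

y_0 = S_0(0) = a_0 = 5
y_1 = S_1(0) = a_1 = 0
y_2 = S_1(1) = -1
t_q=5/2 is in segment 1 (τ=1/2); S_1(τ)=-19/32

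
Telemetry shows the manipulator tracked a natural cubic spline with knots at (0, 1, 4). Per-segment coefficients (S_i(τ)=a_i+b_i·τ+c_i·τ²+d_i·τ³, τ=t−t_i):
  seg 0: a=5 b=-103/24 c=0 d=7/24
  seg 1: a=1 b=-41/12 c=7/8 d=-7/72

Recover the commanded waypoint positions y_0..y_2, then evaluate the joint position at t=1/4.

y_0=5 y_1=1 y_2=-4
S(1/4) = 2013/512

y_0 = S_0(0) = a_0 = 5
y_1 = S_1(0) = a_1 = 1
y_2 = S_1(3) = -4
t_q=1/4 is in segment 0 (τ=1/4); S_0(τ)=2013/512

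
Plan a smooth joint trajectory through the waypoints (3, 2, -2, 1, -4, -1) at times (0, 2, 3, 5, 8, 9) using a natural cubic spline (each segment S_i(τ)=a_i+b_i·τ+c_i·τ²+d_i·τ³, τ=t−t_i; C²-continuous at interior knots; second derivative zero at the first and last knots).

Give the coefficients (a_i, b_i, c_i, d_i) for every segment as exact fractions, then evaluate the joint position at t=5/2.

Δ: Δ0=-1/2, Δ1=-4, Δ2=3/2, Δ3=-5/3, Δ4=3
row 1: diag=6, rhs=-21; c'=1/6, d'=-7/2
row 2: denom=6−1·1/6=35/6; d'=(33−1·-7/2)/(35/6)=219/35
row 3: denom=10−2·12/35=326/35; d'=(-19−2·219/35)/(326/35)=-1103/326
row 4: denom=8−3·105/326=2293/326; d'=(28−3·-1103/326)/(2293/326)=12437/2293
back: M4=12437/2293
back: M3=-1103/326−105/326·12437/2293=-11764/2293
back: M2=219/35−12/35·-11764/2293=18381/2293
back: M1=-7/2−1/6·18381/2293=-11089/2293
M: M0=0, M1=-11089/2293, M2=18381/2293, M3=-11764/2293, M4=12437/2293, M5=0
seg 0: a=3, c=M0/2=0, d=(M1−M0)/(6·2)=-11089/27516, b=Δ0−h0·(2M0+M1)/6=15299/13758
seg 1: a=2, c=M1/2=-11089/4586, d=(M2−M1)/(6·1)=14735/6879, b=Δ1−h1·(2M1+M2)/6=-51235/13758
seg 2: a=-2, c=M2/2=18381/4586, d=(M3−M2)/(6·2)=-30145/27516, b=Δ2−h2·(2M2+M3)/6=-29359/13758
seg 3: a=1, c=M3/2=-5882/2293, d=(M4−M3)/(6·3)=2689/4586, b=Δ3−h3·(2M3+M4)/6=10343/13758
seg 4: a=-4, c=M4/2=12437/4586, d=(M5−M4)/(6·1)=-12437/13758, b=Δ4−h4·(2M4+M5)/6=8200/6879
t_q=5/2 → seg 1, τ=1/2; S=2+-51235/13758·τ+-11089/4586·τ²+14735/6879·τ³=-1823/9172

  seg 0: a=3 b=15299/13758 c=0 d=-11089/27516
  seg 1: a=2 b=-51235/13758 c=-11089/4586 d=14735/6879
  seg 2: a=-2 b=-29359/13758 c=18381/4586 d=-30145/27516
  seg 3: a=1 b=10343/13758 c=-5882/2293 d=2689/4586
  seg 4: a=-4 b=8200/6879 c=12437/4586 d=-12437/13758
S(5/2) = -1823/9172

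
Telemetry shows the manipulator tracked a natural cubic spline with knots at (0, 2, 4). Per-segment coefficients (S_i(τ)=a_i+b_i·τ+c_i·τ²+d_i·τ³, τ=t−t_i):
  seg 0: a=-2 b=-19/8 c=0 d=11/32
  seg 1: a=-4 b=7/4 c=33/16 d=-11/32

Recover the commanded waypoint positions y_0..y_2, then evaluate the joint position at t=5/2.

y_0=-2 y_1=-4 y_2=5
S(5/2) = -679/256

y_0 = S_0(0) = a_0 = -2
y_1 = S_1(0) = a_1 = -4
y_2 = S_1(2) = 5
t_q=5/2 is in segment 1 (τ=1/2); S_1(τ)=-679/256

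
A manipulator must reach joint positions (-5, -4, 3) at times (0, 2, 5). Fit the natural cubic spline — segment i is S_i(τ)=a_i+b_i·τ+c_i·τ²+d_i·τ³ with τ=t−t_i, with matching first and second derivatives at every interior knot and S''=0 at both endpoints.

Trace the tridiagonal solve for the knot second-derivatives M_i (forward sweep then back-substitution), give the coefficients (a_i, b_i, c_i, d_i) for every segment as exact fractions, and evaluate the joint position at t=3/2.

Δ: Δ0=1/2, Δ1=7/3
row 1: diag=10, rhs=11; c'=3/10, d'=11/10
back: M1=11/10
M: M0=0, M1=11/10, M2=0
seg 0: a=-5, c=M0/2=0, d=(M1−M0)/(6·2)=11/120, b=Δ0−h0·(2M0+M1)/6=2/15
seg 1: a=-4, c=M1/2=11/20, d=(M2−M1)/(6·3)=-11/180, b=Δ1−h1·(2M1+M2)/6=37/30
t_q=3/2 → seg 0, τ=3/2; S=-5+2/15·τ+0·τ²+11/120·τ³=-1437/320

  seg 0: a=-5 b=2/15 c=0 d=11/120
  seg 1: a=-4 b=37/30 c=11/20 d=-11/180
S(3/2) = -1437/320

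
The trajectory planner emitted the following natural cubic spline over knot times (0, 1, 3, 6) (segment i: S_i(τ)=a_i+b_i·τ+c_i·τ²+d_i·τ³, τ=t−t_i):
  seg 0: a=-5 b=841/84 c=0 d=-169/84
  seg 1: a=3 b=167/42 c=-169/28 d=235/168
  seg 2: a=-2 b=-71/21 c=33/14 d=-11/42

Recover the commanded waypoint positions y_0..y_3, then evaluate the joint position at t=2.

y_0=-5 y_1=3 y_2=-2 y_3=2
S(2) = 131/56

y_0 = S_0(0) = a_0 = -5
y_1 = S_1(0) = a_1 = 3
y_2 = S_2(0) = a_2 = -2
y_3 = S_2(3) = 2
t_q=2 is in segment 1 (τ=1); S_1(τ)=131/56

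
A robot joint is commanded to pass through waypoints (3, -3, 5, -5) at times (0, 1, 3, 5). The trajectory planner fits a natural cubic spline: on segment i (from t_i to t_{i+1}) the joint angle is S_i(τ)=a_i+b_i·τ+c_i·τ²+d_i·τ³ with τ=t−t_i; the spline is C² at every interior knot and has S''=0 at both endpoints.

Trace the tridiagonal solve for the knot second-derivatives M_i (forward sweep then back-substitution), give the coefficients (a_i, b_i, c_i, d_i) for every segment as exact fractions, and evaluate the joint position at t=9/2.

Δ: Δ0=-6, Δ1=4, Δ2=-5
row 1: diag=6, rhs=60; c'=1/3, d'=10
row 2: denom=8−2·1/3=22/3; d'=(-54−2·10)/(22/3)=-111/11
back: M2=-111/11
back: M1=10−1/3·-111/11=147/11
M: M0=0, M1=147/11, M2=-111/11, M3=0
seg 0: a=3, c=M0/2=0, d=(M1−M0)/(6·1)=49/22, b=Δ0−h0·(2M0+M1)/6=-181/22
seg 1: a=-3, c=M1/2=147/22, d=(M2−M1)/(6·2)=-43/22, b=Δ1−h1·(2M1+M2)/6=-17/11
seg 2: a=5, c=M2/2=-111/22, d=(M3−M2)/(6·2)=37/44, b=Δ2−h2·(2M2+M3)/6=19/11
t_q=9/2 → seg 2, τ=3/2; S=5+19/11·τ+-111/22·τ²+37/44·τ³=-325/352

  seg 0: a=3 b=-181/22 c=0 d=49/22
  seg 1: a=-3 b=-17/11 c=147/22 d=-43/22
  seg 2: a=5 b=19/11 c=-111/22 d=37/44
S(9/2) = -325/352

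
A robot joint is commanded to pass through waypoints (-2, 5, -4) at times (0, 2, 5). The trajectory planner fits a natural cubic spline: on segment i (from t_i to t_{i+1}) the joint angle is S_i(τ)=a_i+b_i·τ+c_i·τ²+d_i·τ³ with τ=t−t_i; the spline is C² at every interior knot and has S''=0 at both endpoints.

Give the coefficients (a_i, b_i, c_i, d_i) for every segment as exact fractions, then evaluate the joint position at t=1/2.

  seg 0: a=-2 b=24/5 c=0 d=-13/40
  seg 1: a=5 b=9/10 c=-39/20 d=13/60
S(1/2) = 23/64

Δ: Δ0=7/2, Δ1=-3
row 1: diag=10, rhs=-39; c'=3/10, d'=-39/10
back: M1=-39/10
M: M0=0, M1=-39/10, M2=0
seg 0: a=-2, c=M0/2=0, d=(M1−M0)/(6·2)=-13/40, b=Δ0−h0·(2M0+M1)/6=24/5
seg 1: a=5, c=M1/2=-39/20, d=(M2−M1)/(6·3)=13/60, b=Δ1−h1·(2M1+M2)/6=9/10
t_q=1/2 → seg 0, τ=1/2; S=-2+24/5·τ+0·τ²+-13/40·τ³=23/64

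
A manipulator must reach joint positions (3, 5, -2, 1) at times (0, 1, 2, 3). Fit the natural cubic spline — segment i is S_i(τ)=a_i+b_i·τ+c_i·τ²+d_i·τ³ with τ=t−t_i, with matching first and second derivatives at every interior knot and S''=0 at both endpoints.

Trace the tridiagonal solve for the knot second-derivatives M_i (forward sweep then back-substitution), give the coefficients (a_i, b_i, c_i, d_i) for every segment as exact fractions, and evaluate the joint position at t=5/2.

  seg 0: a=3 b=76/15 c=0 d=-46/15
  seg 1: a=5 b=-62/15 c=-46/5 d=19/3
  seg 2: a=-2 b=-53/15 c=49/5 d=-49/15
S(5/2) = -69/40

Δ: Δ0=2, Δ1=-7, Δ2=3
row 1: diag=4, rhs=-54; c'=1/4, d'=-27/2
row 2: denom=4−1·1/4=15/4; d'=(60−1·-27/2)/(15/4)=98/5
back: M2=98/5
back: M1=-27/2−1/4·98/5=-92/5
M: M0=0, M1=-92/5, M2=98/5, M3=0
seg 0: a=3, c=M0/2=0, d=(M1−M0)/(6·1)=-46/15, b=Δ0−h0·(2M0+M1)/6=76/15
seg 1: a=5, c=M1/2=-46/5, d=(M2−M1)/(6·1)=19/3, b=Δ1−h1·(2M1+M2)/6=-62/15
seg 2: a=-2, c=M2/2=49/5, d=(M3−M2)/(6·1)=-49/15, b=Δ2−h2·(2M2+M3)/6=-53/15
t_q=5/2 → seg 2, τ=1/2; S=-2+-53/15·τ+49/5·τ²+-49/15·τ³=-69/40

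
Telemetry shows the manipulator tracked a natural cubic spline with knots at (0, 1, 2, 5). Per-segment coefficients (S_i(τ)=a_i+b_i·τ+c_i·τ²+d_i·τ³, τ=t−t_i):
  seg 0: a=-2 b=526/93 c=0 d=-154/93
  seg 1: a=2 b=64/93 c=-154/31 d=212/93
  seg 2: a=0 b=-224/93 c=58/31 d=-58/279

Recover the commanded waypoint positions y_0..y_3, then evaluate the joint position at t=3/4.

y_0=-2 y_1=2 y_2=0 y_3=4
S(3/4) = 1531/992

y_0 = S_0(0) = a_0 = -2
y_1 = S_1(0) = a_1 = 2
y_2 = S_2(0) = a_2 = 0
y_3 = S_2(3) = 4
t_q=3/4 is in segment 0 (τ=3/4); S_0(τ)=1531/992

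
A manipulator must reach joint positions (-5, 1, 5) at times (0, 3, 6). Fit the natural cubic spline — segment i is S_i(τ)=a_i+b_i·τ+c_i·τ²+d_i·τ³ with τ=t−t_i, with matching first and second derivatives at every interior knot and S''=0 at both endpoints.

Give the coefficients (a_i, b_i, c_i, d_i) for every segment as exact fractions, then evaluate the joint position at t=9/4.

Δ: Δ0=2, Δ1=4/3
row 1: diag=12, rhs=-4; c'=1/4, d'=-1/3
back: M1=-1/3
M: M0=0, M1=-1/3, M2=0
seg 0: a=-5, c=M0/2=0, d=(M1−M0)/(6·3)=-1/54, b=Δ0−h0·(2M0+M1)/6=13/6
seg 1: a=1, c=M1/2=-1/6, d=(M2−M1)/(6·3)=1/54, b=Δ1−h1·(2M1+M2)/6=5/3
t_q=9/4 → seg 0, τ=9/4; S=-5+13/6·τ+0·τ²+-1/54·τ³=-43/128

  seg 0: a=-5 b=13/6 c=0 d=-1/54
  seg 1: a=1 b=5/3 c=-1/6 d=1/54
S(9/4) = -43/128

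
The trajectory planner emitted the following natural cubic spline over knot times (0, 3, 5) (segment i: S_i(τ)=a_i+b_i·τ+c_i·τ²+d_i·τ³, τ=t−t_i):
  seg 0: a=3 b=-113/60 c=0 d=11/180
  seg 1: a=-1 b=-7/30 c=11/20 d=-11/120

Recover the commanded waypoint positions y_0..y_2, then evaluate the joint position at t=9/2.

y_0 = S_0(0) = a_0 = 3
y_1 = S_1(0) = a_1 = -1
y_2 = S_1(2) = 0
t_q=9/2 is in segment 1 (τ=3/2); S_1(τ)=-27/64

y_0=3 y_1=-1 y_2=0
S(9/2) = -27/64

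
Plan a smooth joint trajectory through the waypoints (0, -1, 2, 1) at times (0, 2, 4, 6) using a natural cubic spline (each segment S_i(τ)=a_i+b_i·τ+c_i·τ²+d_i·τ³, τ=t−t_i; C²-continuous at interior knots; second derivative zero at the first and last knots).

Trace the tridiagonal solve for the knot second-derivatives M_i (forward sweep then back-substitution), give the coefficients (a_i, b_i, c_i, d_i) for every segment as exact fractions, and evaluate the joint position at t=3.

  seg 0: a=0 b=-7/6 c=0 d=1/6
  seg 1: a=-1 b=5/6 c=1 d=-1/3
  seg 2: a=2 b=5/6 c=-1 d=1/6
S(3) = 1/2

Δ: Δ0=-1/2, Δ1=3/2, Δ2=-1/2
row 1: diag=8, rhs=12; c'=1/4, d'=3/2
row 2: denom=8−2·1/4=15/2; d'=(-12−2·3/2)/(15/2)=-2
back: M2=-2
back: M1=3/2−1/4·-2=2
M: M0=0, M1=2, M2=-2, M3=0
seg 0: a=0, c=M0/2=0, d=(M1−M0)/(6·2)=1/6, b=Δ0−h0·(2M0+M1)/6=-7/6
seg 1: a=-1, c=M1/2=1, d=(M2−M1)/(6·2)=-1/3, b=Δ1−h1·(2M1+M2)/6=5/6
seg 2: a=2, c=M2/2=-1, d=(M3−M2)/(6·2)=1/6, b=Δ2−h2·(2M2+M3)/6=5/6
t_q=3 → seg 1, τ=1; S=-1+5/6·τ+1·τ²+-1/3·τ³=1/2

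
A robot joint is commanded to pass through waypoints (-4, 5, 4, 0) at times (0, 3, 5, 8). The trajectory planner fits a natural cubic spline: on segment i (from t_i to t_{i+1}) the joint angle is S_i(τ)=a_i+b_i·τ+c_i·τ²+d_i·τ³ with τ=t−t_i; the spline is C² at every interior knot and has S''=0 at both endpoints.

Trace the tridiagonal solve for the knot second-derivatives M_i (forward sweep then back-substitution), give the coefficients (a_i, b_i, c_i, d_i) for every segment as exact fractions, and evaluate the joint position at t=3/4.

Δ: Δ0=3, Δ1=-1/2, Δ2=-4/3
row 1: diag=10, rhs=-21; c'=1/5, d'=-21/10
row 2: denom=10−2·1/5=48/5; d'=(-5−2·-21/10)/(48/5)=-1/12
back: M2=-1/12
back: M1=-21/10−1/5·-1/12=-25/12
M: M0=0, M1=-25/12, M2=-1/12, M3=0
seg 0: a=-4, c=M0/2=0, d=(M1−M0)/(6·3)=-25/216, b=Δ0−h0·(2M0+M1)/6=97/24
seg 1: a=5, c=M1/2=-25/24, d=(M2−M1)/(6·2)=1/6, b=Δ1−h1·(2M1+M2)/6=11/12
seg 2: a=4, c=M2/2=-1/24, d=(M3−M2)/(6·3)=1/216, b=Δ2−h2·(2M2+M3)/6=-5/4
t_q=3/4 → seg 0, τ=3/4; S=-4+97/24·τ+0·τ²+-25/216·τ³=-521/512

  seg 0: a=-4 b=97/24 c=0 d=-25/216
  seg 1: a=5 b=11/12 c=-25/24 d=1/6
  seg 2: a=4 b=-5/4 c=-1/24 d=1/216
S(3/4) = -521/512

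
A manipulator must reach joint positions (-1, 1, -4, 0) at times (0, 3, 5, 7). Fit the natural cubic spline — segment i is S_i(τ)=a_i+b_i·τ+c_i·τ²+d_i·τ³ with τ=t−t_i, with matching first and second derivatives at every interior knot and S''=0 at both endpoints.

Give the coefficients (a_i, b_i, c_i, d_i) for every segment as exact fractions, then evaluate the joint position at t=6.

Δ: Δ0=2/3, Δ1=-5/2, Δ2=2
row 1: diag=10, rhs=-19; c'=1/5, d'=-19/10
row 2: denom=8−2·1/5=38/5; d'=(27−2·-19/10)/(38/5)=77/19
back: M2=77/19
back: M1=-19/10−1/5·77/19=-103/38
M: M0=0, M1=-103/38, M2=77/19, M3=0
seg 0: a=-1, c=M0/2=0, d=(M1−M0)/(6·3)=-103/684, b=Δ0−h0·(2M0+M1)/6=461/228
seg 1: a=1, c=M1/2=-103/76, d=(M2−M1)/(6·2)=257/456, b=Δ1−h1·(2M1+M2)/6=-233/114
seg 2: a=-4, c=M2/2=77/38, d=(M3−M2)/(6·2)=-77/228, b=Δ2−h2·(2M2+M3)/6=-40/57
t_q=6 → seg 2, τ=1; S=-4+-40/57·τ+77/38·τ²+-77/228·τ³=-229/76

  seg 0: a=-1 b=461/228 c=0 d=-103/684
  seg 1: a=1 b=-233/114 c=-103/76 d=257/456
  seg 2: a=-4 b=-40/57 c=77/38 d=-77/228
S(6) = -229/76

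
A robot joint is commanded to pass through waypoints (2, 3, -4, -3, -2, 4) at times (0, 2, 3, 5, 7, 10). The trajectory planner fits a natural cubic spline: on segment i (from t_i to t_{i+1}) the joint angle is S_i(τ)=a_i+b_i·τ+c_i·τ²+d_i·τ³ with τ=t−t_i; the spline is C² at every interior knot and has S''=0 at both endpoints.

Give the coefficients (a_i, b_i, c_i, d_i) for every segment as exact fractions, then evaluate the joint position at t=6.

Δ: Δ0=1/2, Δ1=-7, Δ2=1/2, Δ3=1/2, Δ4=2
row 1: diag=6, rhs=-45; c'=1/6, d'=-15/2
row 2: denom=6−1·1/6=35/6; d'=(45−1·-15/2)/(35/6)=9
row 3: denom=8−2·12/35=256/35; d'=(0−2·9)/(256/35)=-315/128
row 4: denom=10−2·35/128=605/64; d'=(9−2·-315/128)/(605/64)=81/55
back: M4=81/55
back: M3=-315/128−35/128·81/55=-63/22
back: M2=9−12/35·-63/22=549/55
back: M1=-15/2−1/6·549/55=-504/55
M: M0=0, M1=-504/55, M2=549/55, M3=-63/22, M4=81/55, M5=0
seg 0: a=2, c=M0/2=0, d=(M1−M0)/(6·2)=-42/55, b=Δ0−h0·(2M0+M1)/6=391/110
seg 1: a=3, c=M1/2=-252/55, d=(M2−M1)/(6·1)=351/110, b=Δ1−h1·(2M1+M2)/6=-617/110
seg 2: a=-4, c=M2/2=549/110, d=(M3−M2)/(6·2)=-471/440, b=Δ2−h2·(2M2+M3)/6=-26/5
seg 3: a=-3, c=M3/2=-63/44, d=(M4−M3)/(6·2)=159/440, b=Δ3−h3·(2M3+M4)/6=211/110
seg 4: a=-2, c=M4/2=81/110, d=(M5−M4)/(6·3)=-9/110, b=Δ4−h4·(2M4+M5)/6=29/55
t_q=6 → seg 3, τ=1; S=-3+211/110·τ+-63/44·τ²+159/440·τ³=-947/440

  seg 0: a=2 b=391/110 c=0 d=-42/55
  seg 1: a=3 b=-617/110 c=-252/55 d=351/110
  seg 2: a=-4 b=-26/5 c=549/110 d=-471/440
  seg 3: a=-3 b=211/110 c=-63/44 d=159/440
  seg 4: a=-2 b=29/55 c=81/110 d=-9/110
S(6) = -947/440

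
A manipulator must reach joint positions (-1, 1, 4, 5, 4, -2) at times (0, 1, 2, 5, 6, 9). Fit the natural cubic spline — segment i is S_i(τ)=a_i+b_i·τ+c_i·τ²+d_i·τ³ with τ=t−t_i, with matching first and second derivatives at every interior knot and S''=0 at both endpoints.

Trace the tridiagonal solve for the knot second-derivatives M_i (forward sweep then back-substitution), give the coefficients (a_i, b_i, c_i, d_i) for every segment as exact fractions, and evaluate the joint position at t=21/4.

  seg 0: a=-1 b=2759/1665 c=0 d=571/1665
  seg 1: a=1 b=4472/1665 c=571/555 d=-238/333
  seg 2: a=4 b=4328/1665 c=-619/555 d=1798/14985
  seg 3: a=5 b=-284/333 c=-59/1665 d=-62/555
  seg 4: a=4 b=-2096/1665 c=-617/1665 d=617/14985
S(21/4) = 84943/17760

Δ: Δ0=2, Δ1=3, Δ2=1/3, Δ3=-1, Δ4=-2
row 1: diag=4, rhs=6; c'=1/4, d'=3/2
row 2: denom=8−1·1/4=31/4; d'=(-16−1·3/2)/(31/4)=-70/31
row 3: denom=8−3·12/31=212/31; d'=(-8−3·-70/31)/(212/31)=-19/106
row 4: denom=8−1·31/212=1665/212; d'=(-6−1·-19/106)/(1665/212)=-1234/1665
back: M4=-1234/1665
back: M3=-19/106−31/212·-1234/1665=-118/1665
back: M2=-70/31−12/31·-118/1665=-1238/555
back: M1=3/2−1/4·-1238/555=1142/555
M: M0=0, M1=1142/555, M2=-1238/555, M3=-118/1665, M4=-1234/1665, M5=0
seg 0: a=-1, c=M0/2=0, d=(M1−M0)/(6·1)=571/1665, b=Δ0−h0·(2M0+M1)/6=2759/1665
seg 1: a=1, c=M1/2=571/555, d=(M2−M1)/(6·1)=-238/333, b=Δ1−h1·(2M1+M2)/6=4472/1665
seg 2: a=4, c=M2/2=-619/555, d=(M3−M2)/(6·3)=1798/14985, b=Δ2−h2·(2M2+M3)/6=4328/1665
seg 3: a=5, c=M3/2=-59/1665, d=(M4−M3)/(6·1)=-62/555, b=Δ3−h3·(2M3+M4)/6=-284/333
seg 4: a=4, c=M4/2=-617/1665, d=(M5−M4)/(6·3)=617/14985, b=Δ4−h4·(2M4+M5)/6=-2096/1665
t_q=21/4 → seg 3, τ=1/4; S=5+-284/333·τ+-59/1665·τ²+-62/555·τ³=84943/17760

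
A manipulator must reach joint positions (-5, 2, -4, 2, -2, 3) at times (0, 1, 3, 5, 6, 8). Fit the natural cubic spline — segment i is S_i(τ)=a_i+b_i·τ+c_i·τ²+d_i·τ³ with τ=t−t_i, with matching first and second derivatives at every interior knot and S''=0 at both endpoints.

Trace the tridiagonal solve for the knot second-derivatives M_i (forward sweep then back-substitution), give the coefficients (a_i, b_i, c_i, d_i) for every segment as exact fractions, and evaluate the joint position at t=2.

  seg 0: a=-5 b=6473/698 c=0 d=-1587/698
  seg 1: a=2 b=856/349 c=-4761/698 d=1429/698
  seg 2: a=-4 b=-92/349 c=3813/698 d=-1337/698
  seg 3: a=2 b=-488/349 c=-4209/698 d=2393/698
  seg 4: a=-2 b=-2215/698 c=1485/349 d=-495/698
S(2) = -112/349

Δ: Δ0=7, Δ1=-3, Δ2=3, Δ3=-4, Δ4=5/2
row 1: diag=6, rhs=-60; c'=1/3, d'=-10
row 2: denom=8−2·1/3=22/3; d'=(36−2·-10)/(22/3)=84/11
row 3: denom=6−2·3/11=60/11; d'=(-42−2·84/11)/(60/11)=-21/2
row 4: denom=6−1·11/60=349/60; d'=(39−1·-21/2)/(349/60)=2970/349
back: M4=2970/349
back: M3=-21/2−11/60·2970/349=-4209/349
back: M2=84/11−3/11·-4209/349=3813/349
back: M1=-10−1/3·3813/349=-4761/349
M: M0=0, M1=-4761/349, M2=3813/349, M3=-4209/349, M4=2970/349, M5=0
seg 0: a=-5, c=M0/2=0, d=(M1−M0)/(6·1)=-1587/698, b=Δ0−h0·(2M0+M1)/6=6473/698
seg 1: a=2, c=M1/2=-4761/698, d=(M2−M1)/(6·2)=1429/698, b=Δ1−h1·(2M1+M2)/6=856/349
seg 2: a=-4, c=M2/2=3813/698, d=(M3−M2)/(6·2)=-1337/698, b=Δ2−h2·(2M2+M3)/6=-92/349
seg 3: a=2, c=M3/2=-4209/698, d=(M4−M3)/(6·1)=2393/698, b=Δ3−h3·(2M3+M4)/6=-488/349
seg 4: a=-2, c=M4/2=1485/349, d=(M5−M4)/(6·2)=-495/698, b=Δ4−h4·(2M4+M5)/6=-2215/698
t_q=2 → seg 1, τ=1; S=2+856/349·τ+-4761/698·τ²+1429/698·τ³=-112/349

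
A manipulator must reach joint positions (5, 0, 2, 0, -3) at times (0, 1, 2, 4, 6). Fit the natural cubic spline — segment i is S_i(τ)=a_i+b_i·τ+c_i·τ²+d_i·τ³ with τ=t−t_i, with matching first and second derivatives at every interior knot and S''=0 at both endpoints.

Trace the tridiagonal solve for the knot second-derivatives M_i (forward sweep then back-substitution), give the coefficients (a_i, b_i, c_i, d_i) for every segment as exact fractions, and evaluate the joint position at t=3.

  seg 0: a=5 b=-1171/168 c=0 d=331/168
  seg 1: a=0 b=-89/84 c=331/56 d=-479/168
  seg 2: a=2 b=53/24 c=-37/14 d=349/672
  seg 3: a=0 b=-179/84 c=53/112 d=-53/672
S(3) = 467/224

Δ: Δ0=-5, Δ1=2, Δ2=-1, Δ3=-3/2
row 1: diag=4, rhs=42; c'=1/4, d'=21/2
row 2: denom=6−1·1/4=23/4; d'=(-18−1·21/2)/(23/4)=-114/23
row 3: denom=8−2·8/23=168/23; d'=(-3−2·-114/23)/(168/23)=53/56
back: M3=53/56
back: M2=-114/23−8/23·53/56=-37/7
back: M1=21/2−1/4·-37/7=331/28
M: M0=0, M1=331/28, M2=-37/7, M3=53/56, M4=0
seg 0: a=5, c=M0/2=0, d=(M1−M0)/(6·1)=331/168, b=Δ0−h0·(2M0+M1)/6=-1171/168
seg 1: a=0, c=M1/2=331/56, d=(M2−M1)/(6·1)=-479/168, b=Δ1−h1·(2M1+M2)/6=-89/84
seg 2: a=2, c=M2/2=-37/14, d=(M3−M2)/(6·2)=349/672, b=Δ2−h2·(2M2+M3)/6=53/24
seg 3: a=0, c=M3/2=53/112, d=(M4−M3)/(6·2)=-53/672, b=Δ3−h3·(2M3+M4)/6=-179/84
t_q=3 → seg 2, τ=1; S=2+53/24·τ+-37/14·τ²+349/672·τ³=467/224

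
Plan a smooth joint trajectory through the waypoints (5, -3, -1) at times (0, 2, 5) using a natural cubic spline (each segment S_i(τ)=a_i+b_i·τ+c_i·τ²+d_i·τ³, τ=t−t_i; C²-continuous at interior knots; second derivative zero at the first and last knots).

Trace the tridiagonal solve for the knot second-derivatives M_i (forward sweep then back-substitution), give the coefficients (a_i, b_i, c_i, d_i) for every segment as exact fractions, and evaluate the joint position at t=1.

Δ: Δ0=-4, Δ1=2/3
row 1: diag=10, rhs=28; c'=3/10, d'=14/5
back: M1=14/5
M: M0=0, M1=14/5, M2=0
seg 0: a=5, c=M0/2=0, d=(M1−M0)/(6·2)=7/30, b=Δ0−h0·(2M0+M1)/6=-74/15
seg 1: a=-3, c=M1/2=7/5, d=(M2−M1)/(6·3)=-7/45, b=Δ1−h1·(2M1+M2)/6=-32/15
t_q=1 → seg 0, τ=1; S=5+-74/15·τ+0·τ²+7/30·τ³=3/10

  seg 0: a=5 b=-74/15 c=0 d=7/30
  seg 1: a=-3 b=-32/15 c=7/5 d=-7/45
S(1) = 3/10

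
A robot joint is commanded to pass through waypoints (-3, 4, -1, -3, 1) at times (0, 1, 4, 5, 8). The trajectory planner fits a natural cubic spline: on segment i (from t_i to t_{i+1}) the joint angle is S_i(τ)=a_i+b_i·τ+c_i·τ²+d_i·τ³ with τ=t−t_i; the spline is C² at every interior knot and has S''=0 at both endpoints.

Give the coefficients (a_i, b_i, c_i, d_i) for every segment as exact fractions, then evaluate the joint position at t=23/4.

  seg 0: a=-3 b=74/9 c=0 d=-11/9
  seg 1: a=4 b=41/9 c=-11/3 d=43/81
  seg 2: a=-1 b=-28/9 c=10/9 d=0
  seg 3: a=-3 b=-8/9 c=10/9 d=-10/81
S(23/4) = -99/32

Δ: Δ0=7, Δ1=-5/3, Δ2=-2, Δ3=4/3
row 1: diag=8, rhs=-52; c'=3/8, d'=-13/2
row 2: denom=8−3·3/8=55/8; d'=(-2−3·-13/2)/(55/8)=28/11
row 3: denom=8−1·8/55=432/55; d'=(20−1·28/11)/(432/55)=20/9
back: M3=20/9
back: M2=28/11−8/55·20/9=20/9
back: M1=-13/2−3/8·20/9=-22/3
M: M0=0, M1=-22/3, M2=20/9, M3=20/9, M4=0
seg 0: a=-3, c=M0/2=0, d=(M1−M0)/(6·1)=-11/9, b=Δ0−h0·(2M0+M1)/6=74/9
seg 1: a=4, c=M1/2=-11/3, d=(M2−M1)/(6·3)=43/81, b=Δ1−h1·(2M1+M2)/6=41/9
seg 2: a=-1, c=M2/2=10/9, d=(M3−M2)/(6·1)=0, b=Δ2−h2·(2M2+M3)/6=-28/9
seg 3: a=-3, c=M3/2=10/9, d=(M4−M3)/(6·3)=-10/81, b=Δ3−h3·(2M3+M4)/6=-8/9
t_q=23/4 → seg 3, τ=3/4; S=-3+-8/9·τ+10/9·τ²+-10/81·τ³=-99/32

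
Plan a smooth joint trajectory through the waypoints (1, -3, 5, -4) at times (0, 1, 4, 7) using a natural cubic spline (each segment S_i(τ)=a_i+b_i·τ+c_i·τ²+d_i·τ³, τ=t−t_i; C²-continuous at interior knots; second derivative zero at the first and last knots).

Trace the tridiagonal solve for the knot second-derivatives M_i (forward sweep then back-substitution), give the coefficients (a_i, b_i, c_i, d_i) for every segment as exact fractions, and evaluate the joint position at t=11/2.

Δ: Δ0=-4, Δ1=8/3, Δ2=-3
row 1: diag=8, rhs=40; c'=3/8, d'=5
row 2: denom=12−3·3/8=87/8; d'=(-34−3·5)/(87/8)=-392/87
back: M2=-392/87
back: M1=5−3/8·-392/87=194/29
M: M0=0, M1=194/29, M2=-392/87, M3=0
seg 0: a=1, c=M0/2=0, d=(M1−M0)/(6·1)=97/87, b=Δ0−h0·(2M0+M1)/6=-445/87
seg 1: a=-3, c=M1/2=97/29, d=(M2−M1)/(6·3)=-487/783, b=Δ1−h1·(2M1+M2)/6=-154/87
seg 2: a=5, c=M2/2=-196/87, d=(M3−M2)/(6·3)=196/783, b=Δ2−h2·(2M2+M3)/6=131/87
t_q=11/2 → seg 2, τ=3/2; S=5+131/87·τ+-196/87·τ²+196/783·τ³=88/29

  seg 0: a=1 b=-445/87 c=0 d=97/87
  seg 1: a=-3 b=-154/87 c=97/29 d=-487/783
  seg 2: a=5 b=131/87 c=-196/87 d=196/783
S(11/2) = 88/29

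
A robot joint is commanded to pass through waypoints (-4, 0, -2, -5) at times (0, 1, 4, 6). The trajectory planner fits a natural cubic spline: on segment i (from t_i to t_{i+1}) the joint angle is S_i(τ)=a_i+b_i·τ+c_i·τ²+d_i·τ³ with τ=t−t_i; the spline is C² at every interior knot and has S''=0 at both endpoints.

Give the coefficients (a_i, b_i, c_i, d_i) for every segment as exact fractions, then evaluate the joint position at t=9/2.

Δ: Δ0=4, Δ1=-2/3, Δ2=-3/2
row 1: diag=8, rhs=-28; c'=3/8, d'=-7/2
row 2: denom=10−3·3/8=71/8; d'=(-5−3·-7/2)/(71/8)=44/71
back: M2=44/71
back: M1=-7/2−3/8·44/71=-265/71
M: M0=0, M1=-265/71, M2=44/71, M3=0
seg 0: a=-4, c=M0/2=0, d=(M1−M0)/(6·1)=-265/426, b=Δ0−h0·(2M0+M1)/6=1969/426
seg 1: a=0, c=M1/2=-265/142, d=(M2−M1)/(6·3)=103/426, b=Δ1−h1·(2M1+M2)/6=587/213
seg 2: a=-2, c=M2/2=22/71, d=(M3−M2)/(6·2)=-11/213, b=Δ2−h2·(2M2+M3)/6=-815/426
t_q=9/2 → seg 2, τ=1/2; S=-2+-815/426·τ+22/71·τ²+-11/213·τ³=-1639/568

  seg 0: a=-4 b=1969/426 c=0 d=-265/426
  seg 1: a=0 b=587/213 c=-265/142 d=103/426
  seg 2: a=-2 b=-815/426 c=22/71 d=-11/213
S(9/2) = -1639/568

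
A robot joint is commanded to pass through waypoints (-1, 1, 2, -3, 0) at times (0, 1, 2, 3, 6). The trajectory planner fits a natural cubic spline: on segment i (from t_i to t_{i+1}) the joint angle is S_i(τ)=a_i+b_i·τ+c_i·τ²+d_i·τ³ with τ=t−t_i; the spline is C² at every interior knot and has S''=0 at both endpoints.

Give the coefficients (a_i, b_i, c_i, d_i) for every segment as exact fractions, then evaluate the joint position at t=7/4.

  seg 0: a=-1 b=209/116 c=0 d=23/116
  seg 1: a=1 b=139/58 c=69/116 d=-231/116
  seg 2: a=2 b=-277/116 c=-156/29 d=321/116
  seg 3: a=-3 b=-281/58 c=339/116 d=-113/348
S(7/4) = 17015/7424

Δ: Δ0=2, Δ1=1, Δ2=-5, Δ3=1
row 1: diag=4, rhs=-6; c'=1/4, d'=-3/2
row 2: denom=4−1·1/4=15/4; d'=(-36−1·-3/2)/(15/4)=-46/5
row 3: denom=8−1·4/15=116/15; d'=(36−1·-46/5)/(116/15)=339/58
back: M3=339/58
back: M2=-46/5−4/15·339/58=-312/29
back: M1=-3/2−1/4·-312/29=69/58
M: M0=0, M1=69/58, M2=-312/29, M3=339/58, M4=0
seg 0: a=-1, c=M0/2=0, d=(M1−M0)/(6·1)=23/116, b=Δ0−h0·(2M0+M1)/6=209/116
seg 1: a=1, c=M1/2=69/116, d=(M2−M1)/(6·1)=-231/116, b=Δ1−h1·(2M1+M2)/6=139/58
seg 2: a=2, c=M2/2=-156/29, d=(M3−M2)/(6·1)=321/116, b=Δ2−h2·(2M2+M3)/6=-277/116
seg 3: a=-3, c=M3/2=339/116, d=(M4−M3)/(6·3)=-113/348, b=Δ3−h3·(2M3+M4)/6=-281/58
t_q=7/4 → seg 1, τ=3/4; S=1+139/58·τ+69/116·τ²+-231/116·τ³=17015/7424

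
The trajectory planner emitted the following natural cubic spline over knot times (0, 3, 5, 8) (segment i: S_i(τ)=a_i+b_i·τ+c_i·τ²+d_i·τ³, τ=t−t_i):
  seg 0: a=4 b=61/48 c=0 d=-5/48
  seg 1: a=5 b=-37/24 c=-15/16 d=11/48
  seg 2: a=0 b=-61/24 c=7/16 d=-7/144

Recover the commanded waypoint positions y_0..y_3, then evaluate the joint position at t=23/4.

y_0=4 y_1=5 y_2=0 y_3=-5
S(23/4) = -1721/1024

y_0 = S_0(0) = a_0 = 4
y_1 = S_1(0) = a_1 = 5
y_2 = S_2(0) = a_2 = 0
y_3 = S_2(3) = -5
t_q=23/4 is in segment 2 (τ=3/4); S_2(τ)=-1721/1024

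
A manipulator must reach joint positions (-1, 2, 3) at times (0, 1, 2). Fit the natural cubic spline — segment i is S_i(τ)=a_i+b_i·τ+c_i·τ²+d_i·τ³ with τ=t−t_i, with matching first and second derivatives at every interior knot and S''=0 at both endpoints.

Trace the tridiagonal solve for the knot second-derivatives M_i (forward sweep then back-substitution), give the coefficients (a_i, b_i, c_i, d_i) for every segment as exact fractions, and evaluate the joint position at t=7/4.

Δ: Δ0=3, Δ1=1
row 1: diag=4, rhs=-12; c'=1/4, d'=-3
back: M1=-3
M: M0=0, M1=-3, M2=0
seg 0: a=-1, c=M0/2=0, d=(M1−M0)/(6·1)=-1/2, b=Δ0−h0·(2M0+M1)/6=7/2
seg 1: a=2, c=M1/2=-3/2, d=(M2−M1)/(6·1)=1/2, b=Δ1−h1·(2M1+M2)/6=2
t_q=7/4 → seg 1, τ=3/4; S=2+2·τ+-3/2·τ²+1/2·τ³=367/128

  seg 0: a=-1 b=7/2 c=0 d=-1/2
  seg 1: a=2 b=2 c=-3/2 d=1/2
S(7/4) = 367/128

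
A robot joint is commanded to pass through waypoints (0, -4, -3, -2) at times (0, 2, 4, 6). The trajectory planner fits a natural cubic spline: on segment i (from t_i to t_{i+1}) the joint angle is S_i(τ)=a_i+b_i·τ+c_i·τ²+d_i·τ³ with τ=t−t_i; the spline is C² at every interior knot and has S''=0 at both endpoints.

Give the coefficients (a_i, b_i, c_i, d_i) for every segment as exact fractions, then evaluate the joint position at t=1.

Δ: Δ0=-2, Δ1=1/2, Δ2=1/2
row 1: diag=8, rhs=15; c'=1/4, d'=15/8
row 2: denom=8−2·1/4=15/2; d'=(0−2·15/8)/(15/2)=-1/2
back: M2=-1/2
back: M1=15/8−1/4·-1/2=2
M: M0=0, M1=2, M2=-1/2, M3=0
seg 0: a=0, c=M0/2=0, d=(M1−M0)/(6·2)=1/6, b=Δ0−h0·(2M0+M1)/6=-8/3
seg 1: a=-4, c=M1/2=1, d=(M2−M1)/(6·2)=-5/24, b=Δ1−h1·(2M1+M2)/6=-2/3
seg 2: a=-3, c=M2/2=-1/4, d=(M3−M2)/(6·2)=1/24, b=Δ2−h2·(2M2+M3)/6=5/6
t_q=1 → seg 0, τ=1; S=0+-8/3·τ+0·τ²+1/6·τ³=-5/2

  seg 0: a=0 b=-8/3 c=0 d=1/6
  seg 1: a=-4 b=-2/3 c=1 d=-5/24
  seg 2: a=-3 b=5/6 c=-1/4 d=1/24
S(1) = -5/2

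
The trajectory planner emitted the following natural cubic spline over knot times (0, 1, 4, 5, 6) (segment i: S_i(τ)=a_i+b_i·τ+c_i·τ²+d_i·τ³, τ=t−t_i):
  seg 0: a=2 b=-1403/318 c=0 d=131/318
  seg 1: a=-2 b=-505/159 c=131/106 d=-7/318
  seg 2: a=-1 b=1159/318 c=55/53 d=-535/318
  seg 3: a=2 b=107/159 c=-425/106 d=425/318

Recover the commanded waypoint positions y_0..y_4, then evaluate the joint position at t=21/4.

y_0=2 y_1=-2 y_2=-1 y_3=2 y_4=0
S(21/4) = 13151/6784

y_0 = S_0(0) = a_0 = 2
y_1 = S_1(0) = a_1 = -2
y_2 = S_2(0) = a_2 = -1
y_3 = S_3(0) = a_3 = 2
y_4 = S_3(1) = 0
t_q=21/4 is in segment 3 (τ=1/4); S_3(τ)=13151/6784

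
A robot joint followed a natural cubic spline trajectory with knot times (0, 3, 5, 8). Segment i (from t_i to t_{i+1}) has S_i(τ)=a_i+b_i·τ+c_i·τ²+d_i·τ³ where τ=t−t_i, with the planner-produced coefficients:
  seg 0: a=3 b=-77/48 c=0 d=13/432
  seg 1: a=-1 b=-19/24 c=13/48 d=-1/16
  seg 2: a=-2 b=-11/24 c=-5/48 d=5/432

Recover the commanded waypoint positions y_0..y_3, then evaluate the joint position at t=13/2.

y_0 = S_0(0) = a_0 = 3
y_1 = S_1(0) = a_1 = -1
y_2 = S_2(0) = a_2 = -2
y_3 = S_2(3) = -4
t_q=13/2 is in segment 2 (τ=3/2); S_2(τ)=-369/128

y_0=3 y_1=-1 y_2=-2 y_3=-4
S(13/2) = -369/128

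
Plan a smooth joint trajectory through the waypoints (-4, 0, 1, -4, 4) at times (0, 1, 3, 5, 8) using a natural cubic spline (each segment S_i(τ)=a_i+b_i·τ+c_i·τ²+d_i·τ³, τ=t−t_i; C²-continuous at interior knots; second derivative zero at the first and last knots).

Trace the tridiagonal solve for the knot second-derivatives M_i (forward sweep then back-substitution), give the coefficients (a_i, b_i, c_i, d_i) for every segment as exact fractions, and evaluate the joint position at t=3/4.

  seg 0: a=-4 b=1387/312 c=0 d=-139/312
  seg 1: a=0 b=485/156 c=-139/104 d=5/312
  seg 2: a=1 b=-319/156 c=-129/104 d=79/156
  seg 3: a=-4 b=-145/156 c=187/104 d=-187/936
S(3/4) = -5683/6656

Δ: Δ0=4, Δ1=1/2, Δ2=-5/2, Δ3=8/3
row 1: diag=6, rhs=-21; c'=1/3, d'=-7/2
row 2: denom=8−2·1/3=22/3; d'=(-18−2·-7/2)/(22/3)=-3/2
row 3: denom=10−2·3/11=104/11; d'=(31−2·-3/2)/(104/11)=187/52
back: M3=187/52
back: M2=-3/2−3/11·187/52=-129/52
back: M1=-7/2−1/3·-129/52=-139/52
M: M0=0, M1=-139/52, M2=-129/52, M3=187/52, M4=0
seg 0: a=-4, c=M0/2=0, d=(M1−M0)/(6·1)=-139/312, b=Δ0−h0·(2M0+M1)/6=1387/312
seg 1: a=0, c=M1/2=-139/104, d=(M2−M1)/(6·2)=5/312, b=Δ1−h1·(2M1+M2)/6=485/156
seg 2: a=1, c=M2/2=-129/104, d=(M3−M2)/(6·2)=79/156, b=Δ2−h2·(2M2+M3)/6=-319/156
seg 3: a=-4, c=M3/2=187/104, d=(M4−M3)/(6·3)=-187/936, b=Δ3−h3·(2M3+M4)/6=-145/156
t_q=3/4 → seg 0, τ=3/4; S=-4+1387/312·τ+0·τ²+-139/312·τ³=-5683/6656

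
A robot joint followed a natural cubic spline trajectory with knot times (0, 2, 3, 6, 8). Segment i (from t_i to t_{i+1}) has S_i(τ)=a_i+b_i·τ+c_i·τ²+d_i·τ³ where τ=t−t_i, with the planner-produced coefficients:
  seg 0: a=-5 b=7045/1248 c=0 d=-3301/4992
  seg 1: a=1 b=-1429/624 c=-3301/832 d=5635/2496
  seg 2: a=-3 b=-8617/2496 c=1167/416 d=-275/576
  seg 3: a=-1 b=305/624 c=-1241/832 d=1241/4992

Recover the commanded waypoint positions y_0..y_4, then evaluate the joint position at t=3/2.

y_0=-5 y_1=1 y_2=-3 y_3=-1 y_4=-4
S(3/2) = 16451/13312

y_0 = S_0(0) = a_0 = -5
y_1 = S_1(0) = a_1 = 1
y_2 = S_2(0) = a_2 = -3
y_3 = S_3(0) = a_3 = -1
y_4 = S_3(2) = -4
t_q=3/2 is in segment 0 (τ=3/2); S_0(τ)=16451/13312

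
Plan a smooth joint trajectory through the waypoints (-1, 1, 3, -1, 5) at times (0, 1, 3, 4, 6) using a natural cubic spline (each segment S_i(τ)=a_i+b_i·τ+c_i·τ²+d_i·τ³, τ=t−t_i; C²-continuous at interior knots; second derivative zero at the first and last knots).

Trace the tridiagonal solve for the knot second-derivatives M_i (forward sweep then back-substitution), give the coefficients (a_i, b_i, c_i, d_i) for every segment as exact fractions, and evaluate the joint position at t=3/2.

  seg 0: a=-1 b=111/62 c=0 d=13/62
  seg 1: a=1 b=75/31 c=39/62 d=-83/124
  seg 2: a=3 b=-96/31 c=-105/31 d=77/31
  seg 3: a=-1 b=-75/31 c=126/31 d=-21/31
S(3/2) = 2265/992

Δ: Δ0=2, Δ1=1, Δ2=-4, Δ3=3
row 1: diag=6, rhs=-6; c'=1/3, d'=-1
row 2: denom=6−2·1/3=16/3; d'=(-30−2·-1)/(16/3)=-21/4
row 3: denom=6−1·3/16=93/16; d'=(42−1·-21/4)/(93/16)=252/31
back: M3=252/31
back: M2=-21/4−3/16·252/31=-210/31
back: M1=-1−1/3·-210/31=39/31
M: M0=0, M1=39/31, M2=-210/31, M3=252/31, M4=0
seg 0: a=-1, c=M0/2=0, d=(M1−M0)/(6·1)=13/62, b=Δ0−h0·(2M0+M1)/6=111/62
seg 1: a=1, c=M1/2=39/62, d=(M2−M1)/(6·2)=-83/124, b=Δ1−h1·(2M1+M2)/6=75/31
seg 2: a=3, c=M2/2=-105/31, d=(M3−M2)/(6·1)=77/31, b=Δ2−h2·(2M2+M3)/6=-96/31
seg 3: a=-1, c=M3/2=126/31, d=(M4−M3)/(6·2)=-21/31, b=Δ3−h3·(2M3+M4)/6=-75/31
t_q=3/2 → seg 1, τ=1/2; S=1+75/31·τ+39/62·τ²+-83/124·τ³=2265/992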